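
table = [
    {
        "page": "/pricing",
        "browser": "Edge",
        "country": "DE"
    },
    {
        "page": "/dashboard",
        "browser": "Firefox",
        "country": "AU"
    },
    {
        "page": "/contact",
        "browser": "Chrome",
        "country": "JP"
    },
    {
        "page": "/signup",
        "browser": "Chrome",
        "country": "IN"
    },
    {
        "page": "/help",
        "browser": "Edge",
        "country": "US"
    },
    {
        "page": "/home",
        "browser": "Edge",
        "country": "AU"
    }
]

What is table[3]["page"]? "/signup"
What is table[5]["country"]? "AU"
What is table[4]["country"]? "US"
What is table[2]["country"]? "JP"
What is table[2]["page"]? "/contact"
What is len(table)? 6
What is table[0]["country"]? "DE"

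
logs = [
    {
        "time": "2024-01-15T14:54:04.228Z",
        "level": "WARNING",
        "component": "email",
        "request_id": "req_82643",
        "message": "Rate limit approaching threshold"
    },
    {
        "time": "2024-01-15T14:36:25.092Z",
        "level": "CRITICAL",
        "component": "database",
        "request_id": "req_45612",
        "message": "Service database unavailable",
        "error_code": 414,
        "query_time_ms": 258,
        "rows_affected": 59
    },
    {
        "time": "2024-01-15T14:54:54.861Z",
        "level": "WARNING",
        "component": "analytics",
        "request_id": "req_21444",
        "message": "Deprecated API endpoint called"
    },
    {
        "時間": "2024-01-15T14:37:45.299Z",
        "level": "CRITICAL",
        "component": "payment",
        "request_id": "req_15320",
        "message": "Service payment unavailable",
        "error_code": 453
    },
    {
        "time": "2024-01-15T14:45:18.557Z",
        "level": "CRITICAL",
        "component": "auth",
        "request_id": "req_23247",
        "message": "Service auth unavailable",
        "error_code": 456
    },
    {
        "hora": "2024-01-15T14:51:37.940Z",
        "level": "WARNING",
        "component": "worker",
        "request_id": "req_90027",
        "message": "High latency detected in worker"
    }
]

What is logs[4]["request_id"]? "req_23247"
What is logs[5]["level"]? "WARNING"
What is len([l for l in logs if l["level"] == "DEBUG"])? 0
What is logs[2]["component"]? "analytics"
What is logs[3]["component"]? "payment"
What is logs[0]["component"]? "email"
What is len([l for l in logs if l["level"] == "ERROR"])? 0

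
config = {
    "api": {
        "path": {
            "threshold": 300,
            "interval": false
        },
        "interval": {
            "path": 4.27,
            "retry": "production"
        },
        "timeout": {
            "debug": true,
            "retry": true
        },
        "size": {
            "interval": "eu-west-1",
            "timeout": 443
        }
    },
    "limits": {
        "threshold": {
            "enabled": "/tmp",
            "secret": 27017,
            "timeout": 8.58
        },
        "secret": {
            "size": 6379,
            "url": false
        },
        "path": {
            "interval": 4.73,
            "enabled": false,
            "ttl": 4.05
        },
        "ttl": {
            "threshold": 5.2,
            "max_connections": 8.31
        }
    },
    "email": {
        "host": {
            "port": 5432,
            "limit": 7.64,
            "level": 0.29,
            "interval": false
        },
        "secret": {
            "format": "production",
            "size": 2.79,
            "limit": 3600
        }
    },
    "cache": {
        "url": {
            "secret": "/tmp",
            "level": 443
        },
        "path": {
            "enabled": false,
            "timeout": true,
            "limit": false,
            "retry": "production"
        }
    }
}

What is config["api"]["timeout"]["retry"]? True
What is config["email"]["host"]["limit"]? 7.64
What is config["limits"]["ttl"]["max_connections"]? 8.31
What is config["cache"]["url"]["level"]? 443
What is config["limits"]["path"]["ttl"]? 4.05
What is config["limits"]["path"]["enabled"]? False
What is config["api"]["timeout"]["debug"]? True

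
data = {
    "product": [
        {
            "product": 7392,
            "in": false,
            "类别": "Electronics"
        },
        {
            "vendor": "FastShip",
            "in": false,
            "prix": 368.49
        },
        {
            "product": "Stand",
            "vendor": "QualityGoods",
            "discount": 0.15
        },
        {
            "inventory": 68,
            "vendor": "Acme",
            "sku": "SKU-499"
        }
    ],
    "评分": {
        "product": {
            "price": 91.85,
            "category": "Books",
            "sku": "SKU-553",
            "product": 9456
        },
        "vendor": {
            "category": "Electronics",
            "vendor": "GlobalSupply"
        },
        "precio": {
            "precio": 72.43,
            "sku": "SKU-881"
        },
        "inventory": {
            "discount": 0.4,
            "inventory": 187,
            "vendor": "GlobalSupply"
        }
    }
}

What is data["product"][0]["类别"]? "Electronics"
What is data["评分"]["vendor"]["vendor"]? "GlobalSupply"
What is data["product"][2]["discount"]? 0.15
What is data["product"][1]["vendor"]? "FastShip"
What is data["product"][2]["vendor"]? "QualityGoods"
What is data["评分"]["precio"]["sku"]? "SKU-881"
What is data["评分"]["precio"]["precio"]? 72.43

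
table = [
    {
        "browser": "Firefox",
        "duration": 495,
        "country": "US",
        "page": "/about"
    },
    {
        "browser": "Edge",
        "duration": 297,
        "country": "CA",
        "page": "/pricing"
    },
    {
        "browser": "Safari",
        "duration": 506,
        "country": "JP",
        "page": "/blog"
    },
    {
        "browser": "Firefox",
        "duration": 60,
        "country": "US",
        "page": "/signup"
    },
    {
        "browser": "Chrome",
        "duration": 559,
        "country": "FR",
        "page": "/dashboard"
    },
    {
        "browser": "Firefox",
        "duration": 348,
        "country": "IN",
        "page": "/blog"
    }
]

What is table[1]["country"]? "CA"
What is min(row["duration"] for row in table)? 60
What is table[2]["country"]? "JP"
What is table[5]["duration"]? 348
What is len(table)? 6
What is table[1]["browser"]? "Edge"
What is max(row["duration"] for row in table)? 559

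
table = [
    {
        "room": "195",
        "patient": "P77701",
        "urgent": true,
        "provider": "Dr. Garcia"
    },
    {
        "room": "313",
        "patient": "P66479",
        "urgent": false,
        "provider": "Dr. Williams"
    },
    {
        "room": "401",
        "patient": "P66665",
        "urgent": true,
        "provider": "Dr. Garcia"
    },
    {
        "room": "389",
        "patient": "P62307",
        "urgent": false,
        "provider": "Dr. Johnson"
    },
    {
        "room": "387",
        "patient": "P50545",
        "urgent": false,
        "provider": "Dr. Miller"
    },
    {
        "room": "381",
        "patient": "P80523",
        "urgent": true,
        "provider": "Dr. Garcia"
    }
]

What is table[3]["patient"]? "P62307"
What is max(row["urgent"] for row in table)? True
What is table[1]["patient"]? "P66479"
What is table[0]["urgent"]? True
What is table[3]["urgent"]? False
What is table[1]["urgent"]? False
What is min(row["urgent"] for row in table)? False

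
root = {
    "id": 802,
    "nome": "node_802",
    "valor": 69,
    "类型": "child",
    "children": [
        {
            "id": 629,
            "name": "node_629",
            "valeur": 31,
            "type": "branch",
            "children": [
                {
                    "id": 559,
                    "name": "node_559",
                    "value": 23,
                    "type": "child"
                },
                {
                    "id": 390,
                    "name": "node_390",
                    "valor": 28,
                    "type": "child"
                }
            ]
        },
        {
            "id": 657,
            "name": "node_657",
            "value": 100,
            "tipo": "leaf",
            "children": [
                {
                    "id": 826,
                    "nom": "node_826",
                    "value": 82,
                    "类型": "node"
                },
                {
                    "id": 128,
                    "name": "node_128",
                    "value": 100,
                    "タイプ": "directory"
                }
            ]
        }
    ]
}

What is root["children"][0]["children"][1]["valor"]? 28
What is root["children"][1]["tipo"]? "leaf"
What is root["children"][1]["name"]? "node_657"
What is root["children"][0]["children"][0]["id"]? 559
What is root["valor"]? 69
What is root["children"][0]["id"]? 629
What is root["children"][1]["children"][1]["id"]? 128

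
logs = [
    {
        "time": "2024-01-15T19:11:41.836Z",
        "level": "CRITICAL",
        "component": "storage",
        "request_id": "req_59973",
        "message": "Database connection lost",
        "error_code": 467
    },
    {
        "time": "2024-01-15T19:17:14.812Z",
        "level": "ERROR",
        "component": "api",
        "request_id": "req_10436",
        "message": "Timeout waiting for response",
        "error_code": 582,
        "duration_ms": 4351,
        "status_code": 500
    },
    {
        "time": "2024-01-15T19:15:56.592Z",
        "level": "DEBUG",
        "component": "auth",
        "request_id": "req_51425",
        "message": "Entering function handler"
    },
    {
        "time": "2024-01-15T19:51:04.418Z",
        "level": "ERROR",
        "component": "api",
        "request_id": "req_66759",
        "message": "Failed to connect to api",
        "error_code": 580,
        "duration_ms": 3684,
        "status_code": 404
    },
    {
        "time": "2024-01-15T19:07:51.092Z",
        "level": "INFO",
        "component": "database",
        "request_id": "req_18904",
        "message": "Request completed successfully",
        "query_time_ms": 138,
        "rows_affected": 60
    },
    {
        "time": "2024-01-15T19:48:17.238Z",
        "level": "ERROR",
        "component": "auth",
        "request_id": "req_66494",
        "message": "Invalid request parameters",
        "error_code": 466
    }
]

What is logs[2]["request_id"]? "req_51425"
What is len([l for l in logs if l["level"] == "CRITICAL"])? 1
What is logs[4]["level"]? "INFO"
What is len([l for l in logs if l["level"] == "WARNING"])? 0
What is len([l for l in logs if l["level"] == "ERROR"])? 3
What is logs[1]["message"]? "Timeout waiting for response"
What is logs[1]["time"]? "2024-01-15T19:17:14.812Z"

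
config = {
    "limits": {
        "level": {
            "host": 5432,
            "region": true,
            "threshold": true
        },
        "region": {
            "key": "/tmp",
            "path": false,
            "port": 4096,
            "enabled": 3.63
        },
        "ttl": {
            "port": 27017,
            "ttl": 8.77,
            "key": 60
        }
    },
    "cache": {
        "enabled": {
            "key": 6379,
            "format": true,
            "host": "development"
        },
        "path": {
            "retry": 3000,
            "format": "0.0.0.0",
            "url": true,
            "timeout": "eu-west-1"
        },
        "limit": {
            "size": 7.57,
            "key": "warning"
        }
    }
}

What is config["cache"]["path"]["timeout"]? "eu-west-1"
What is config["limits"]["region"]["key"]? "/tmp"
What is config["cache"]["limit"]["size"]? 7.57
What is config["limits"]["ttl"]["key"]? 60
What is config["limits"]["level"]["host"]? 5432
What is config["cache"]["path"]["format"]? "0.0.0.0"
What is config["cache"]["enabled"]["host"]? "development"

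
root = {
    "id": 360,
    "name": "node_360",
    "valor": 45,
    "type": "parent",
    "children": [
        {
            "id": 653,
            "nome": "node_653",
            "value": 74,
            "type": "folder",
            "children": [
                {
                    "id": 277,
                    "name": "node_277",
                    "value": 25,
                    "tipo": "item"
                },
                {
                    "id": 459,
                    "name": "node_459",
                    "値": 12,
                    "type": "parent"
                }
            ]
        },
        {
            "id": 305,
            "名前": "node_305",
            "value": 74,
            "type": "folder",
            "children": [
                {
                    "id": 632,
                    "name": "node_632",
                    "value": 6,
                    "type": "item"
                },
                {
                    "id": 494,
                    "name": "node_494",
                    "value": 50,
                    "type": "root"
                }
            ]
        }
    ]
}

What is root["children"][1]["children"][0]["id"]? 632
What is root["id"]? 360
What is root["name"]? "node_360"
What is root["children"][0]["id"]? 653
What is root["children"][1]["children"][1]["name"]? "node_494"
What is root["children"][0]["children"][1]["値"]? 12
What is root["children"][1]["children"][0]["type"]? "item"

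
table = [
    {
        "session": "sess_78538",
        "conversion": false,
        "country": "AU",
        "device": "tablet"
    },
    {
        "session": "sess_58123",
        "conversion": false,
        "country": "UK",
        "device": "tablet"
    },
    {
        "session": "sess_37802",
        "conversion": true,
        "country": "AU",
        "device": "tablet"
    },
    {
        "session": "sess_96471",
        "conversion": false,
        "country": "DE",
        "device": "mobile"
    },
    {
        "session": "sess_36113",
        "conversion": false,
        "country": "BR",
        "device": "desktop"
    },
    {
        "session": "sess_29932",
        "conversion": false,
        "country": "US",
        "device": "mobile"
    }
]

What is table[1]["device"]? "tablet"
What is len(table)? 6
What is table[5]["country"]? "US"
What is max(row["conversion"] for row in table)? True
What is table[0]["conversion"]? False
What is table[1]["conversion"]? False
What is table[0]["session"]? "sess_78538"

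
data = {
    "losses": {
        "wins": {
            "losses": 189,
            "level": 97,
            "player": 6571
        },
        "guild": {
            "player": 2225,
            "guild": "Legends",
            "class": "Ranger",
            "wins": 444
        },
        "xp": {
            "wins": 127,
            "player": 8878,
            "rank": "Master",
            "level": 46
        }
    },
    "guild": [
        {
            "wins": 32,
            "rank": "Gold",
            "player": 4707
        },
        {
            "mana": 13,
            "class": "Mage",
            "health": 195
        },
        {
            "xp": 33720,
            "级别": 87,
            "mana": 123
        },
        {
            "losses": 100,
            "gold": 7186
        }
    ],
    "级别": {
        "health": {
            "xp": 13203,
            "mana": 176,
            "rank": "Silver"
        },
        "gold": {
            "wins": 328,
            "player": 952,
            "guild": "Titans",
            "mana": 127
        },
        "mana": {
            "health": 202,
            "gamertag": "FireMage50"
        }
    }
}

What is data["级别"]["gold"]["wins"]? 328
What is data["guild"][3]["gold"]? 7186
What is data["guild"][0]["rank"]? "Gold"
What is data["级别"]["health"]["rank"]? "Silver"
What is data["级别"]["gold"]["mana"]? 127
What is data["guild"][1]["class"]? "Mage"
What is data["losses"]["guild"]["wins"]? 444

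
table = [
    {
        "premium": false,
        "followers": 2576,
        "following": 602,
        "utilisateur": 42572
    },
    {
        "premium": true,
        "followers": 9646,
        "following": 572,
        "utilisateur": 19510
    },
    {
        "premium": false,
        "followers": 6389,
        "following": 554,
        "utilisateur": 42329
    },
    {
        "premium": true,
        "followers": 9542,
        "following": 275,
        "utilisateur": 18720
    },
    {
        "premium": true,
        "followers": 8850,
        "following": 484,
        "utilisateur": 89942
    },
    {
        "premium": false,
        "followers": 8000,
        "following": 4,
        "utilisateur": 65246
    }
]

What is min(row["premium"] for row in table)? False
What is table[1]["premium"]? True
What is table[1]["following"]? 572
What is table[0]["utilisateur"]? 42572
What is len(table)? 6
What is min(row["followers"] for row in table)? 2576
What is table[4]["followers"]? 8850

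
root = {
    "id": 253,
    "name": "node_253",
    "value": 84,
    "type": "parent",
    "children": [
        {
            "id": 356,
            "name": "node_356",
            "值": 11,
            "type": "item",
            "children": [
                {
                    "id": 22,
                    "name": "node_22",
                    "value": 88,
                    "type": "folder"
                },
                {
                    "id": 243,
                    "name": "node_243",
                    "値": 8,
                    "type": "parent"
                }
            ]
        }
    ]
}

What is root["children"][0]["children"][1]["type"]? "parent"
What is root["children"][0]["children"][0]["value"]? 88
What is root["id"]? 253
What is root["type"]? "parent"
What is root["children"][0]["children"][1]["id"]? 243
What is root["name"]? "node_253"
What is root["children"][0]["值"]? 11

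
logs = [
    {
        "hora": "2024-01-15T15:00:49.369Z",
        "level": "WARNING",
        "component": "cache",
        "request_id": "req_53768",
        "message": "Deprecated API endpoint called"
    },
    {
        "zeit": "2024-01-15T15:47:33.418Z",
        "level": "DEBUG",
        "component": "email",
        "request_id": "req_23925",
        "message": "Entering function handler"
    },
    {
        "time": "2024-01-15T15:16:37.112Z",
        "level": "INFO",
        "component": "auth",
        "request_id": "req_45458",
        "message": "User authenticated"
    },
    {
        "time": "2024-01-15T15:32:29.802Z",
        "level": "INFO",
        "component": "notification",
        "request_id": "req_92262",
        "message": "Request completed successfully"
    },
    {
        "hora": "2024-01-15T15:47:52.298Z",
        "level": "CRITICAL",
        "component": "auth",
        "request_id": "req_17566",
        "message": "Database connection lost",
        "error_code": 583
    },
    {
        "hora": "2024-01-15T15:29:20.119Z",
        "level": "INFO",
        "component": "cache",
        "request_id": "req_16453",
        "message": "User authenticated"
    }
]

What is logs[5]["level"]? "INFO"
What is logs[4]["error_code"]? 583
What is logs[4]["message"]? "Database connection lost"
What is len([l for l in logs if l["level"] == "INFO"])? 3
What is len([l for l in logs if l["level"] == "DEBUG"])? 1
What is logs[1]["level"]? "DEBUG"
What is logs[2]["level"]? "INFO"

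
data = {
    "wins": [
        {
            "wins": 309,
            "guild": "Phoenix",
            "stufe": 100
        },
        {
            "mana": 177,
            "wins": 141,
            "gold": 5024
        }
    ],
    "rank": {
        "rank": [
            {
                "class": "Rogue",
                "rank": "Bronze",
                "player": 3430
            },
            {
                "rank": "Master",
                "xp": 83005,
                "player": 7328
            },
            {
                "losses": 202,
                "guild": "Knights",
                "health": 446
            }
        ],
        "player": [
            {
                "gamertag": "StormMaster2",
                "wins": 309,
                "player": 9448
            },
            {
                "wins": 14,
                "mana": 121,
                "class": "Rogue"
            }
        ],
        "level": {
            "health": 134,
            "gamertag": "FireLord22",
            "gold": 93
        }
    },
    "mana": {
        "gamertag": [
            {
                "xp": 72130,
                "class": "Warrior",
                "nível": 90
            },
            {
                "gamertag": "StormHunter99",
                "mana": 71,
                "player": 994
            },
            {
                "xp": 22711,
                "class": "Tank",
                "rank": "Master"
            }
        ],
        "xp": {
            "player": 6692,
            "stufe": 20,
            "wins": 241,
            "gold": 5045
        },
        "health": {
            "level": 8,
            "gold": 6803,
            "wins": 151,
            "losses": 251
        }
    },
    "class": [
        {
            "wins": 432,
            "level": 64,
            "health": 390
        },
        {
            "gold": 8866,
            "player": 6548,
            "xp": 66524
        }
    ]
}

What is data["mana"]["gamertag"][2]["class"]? "Tank"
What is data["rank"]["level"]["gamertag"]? "FireLord22"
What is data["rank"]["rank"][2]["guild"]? "Knights"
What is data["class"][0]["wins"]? 432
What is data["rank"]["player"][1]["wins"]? 14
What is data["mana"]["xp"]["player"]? 6692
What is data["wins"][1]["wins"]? 141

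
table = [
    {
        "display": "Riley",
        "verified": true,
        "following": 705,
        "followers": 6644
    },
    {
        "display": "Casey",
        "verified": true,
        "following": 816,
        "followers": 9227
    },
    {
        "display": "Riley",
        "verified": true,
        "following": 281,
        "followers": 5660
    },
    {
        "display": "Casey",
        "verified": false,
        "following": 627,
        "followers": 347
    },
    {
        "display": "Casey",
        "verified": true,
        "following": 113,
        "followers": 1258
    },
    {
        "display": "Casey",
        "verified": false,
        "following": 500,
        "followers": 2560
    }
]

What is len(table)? 6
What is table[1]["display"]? "Casey"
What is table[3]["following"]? 627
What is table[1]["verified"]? True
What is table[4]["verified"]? True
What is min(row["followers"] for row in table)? 347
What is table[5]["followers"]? 2560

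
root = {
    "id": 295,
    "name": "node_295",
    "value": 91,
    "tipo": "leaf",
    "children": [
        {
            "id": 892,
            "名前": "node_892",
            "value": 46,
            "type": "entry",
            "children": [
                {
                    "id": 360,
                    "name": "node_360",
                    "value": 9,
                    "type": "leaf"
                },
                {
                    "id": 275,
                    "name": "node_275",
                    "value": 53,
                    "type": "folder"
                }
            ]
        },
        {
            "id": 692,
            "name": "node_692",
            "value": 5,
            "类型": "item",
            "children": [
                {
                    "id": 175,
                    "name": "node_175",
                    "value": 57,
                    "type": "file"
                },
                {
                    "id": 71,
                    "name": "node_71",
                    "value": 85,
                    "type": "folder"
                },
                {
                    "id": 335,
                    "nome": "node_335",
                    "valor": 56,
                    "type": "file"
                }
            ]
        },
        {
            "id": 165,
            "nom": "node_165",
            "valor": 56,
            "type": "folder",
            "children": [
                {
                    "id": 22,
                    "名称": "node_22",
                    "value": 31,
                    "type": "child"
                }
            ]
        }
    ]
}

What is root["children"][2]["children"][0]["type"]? "child"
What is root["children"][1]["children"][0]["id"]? 175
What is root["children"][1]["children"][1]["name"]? "node_71"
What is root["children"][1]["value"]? 5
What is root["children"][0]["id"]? 892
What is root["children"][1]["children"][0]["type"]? "file"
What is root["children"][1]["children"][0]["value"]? 57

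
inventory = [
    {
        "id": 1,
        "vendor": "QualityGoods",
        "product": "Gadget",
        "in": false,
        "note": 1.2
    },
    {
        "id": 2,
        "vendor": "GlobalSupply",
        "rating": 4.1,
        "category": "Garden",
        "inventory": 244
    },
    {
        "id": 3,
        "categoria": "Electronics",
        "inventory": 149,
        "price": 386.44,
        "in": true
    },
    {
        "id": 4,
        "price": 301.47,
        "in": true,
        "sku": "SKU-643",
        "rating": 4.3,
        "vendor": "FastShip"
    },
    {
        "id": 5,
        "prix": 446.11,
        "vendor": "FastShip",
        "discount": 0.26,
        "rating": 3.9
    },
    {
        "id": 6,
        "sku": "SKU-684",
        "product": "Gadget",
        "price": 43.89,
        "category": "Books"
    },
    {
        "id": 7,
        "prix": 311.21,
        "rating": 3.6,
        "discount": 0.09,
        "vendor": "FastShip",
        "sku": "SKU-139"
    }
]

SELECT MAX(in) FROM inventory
True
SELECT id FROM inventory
[1, 2, 3, 4, 5, 6, 7]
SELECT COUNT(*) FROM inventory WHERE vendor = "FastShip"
3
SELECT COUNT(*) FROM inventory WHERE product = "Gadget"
2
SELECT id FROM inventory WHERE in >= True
[3, 4]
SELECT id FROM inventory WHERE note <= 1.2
[1]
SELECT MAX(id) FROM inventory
7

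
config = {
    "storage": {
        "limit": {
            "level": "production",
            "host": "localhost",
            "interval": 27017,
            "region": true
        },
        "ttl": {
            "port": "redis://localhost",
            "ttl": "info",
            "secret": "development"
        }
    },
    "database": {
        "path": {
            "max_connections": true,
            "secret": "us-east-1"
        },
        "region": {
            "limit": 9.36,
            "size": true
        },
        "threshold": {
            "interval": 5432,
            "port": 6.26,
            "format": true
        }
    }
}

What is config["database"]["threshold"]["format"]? True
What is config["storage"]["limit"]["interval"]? 27017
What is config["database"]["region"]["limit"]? 9.36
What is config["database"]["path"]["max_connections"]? True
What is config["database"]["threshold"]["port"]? 6.26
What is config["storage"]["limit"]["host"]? "localhost"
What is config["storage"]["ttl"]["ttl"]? "info"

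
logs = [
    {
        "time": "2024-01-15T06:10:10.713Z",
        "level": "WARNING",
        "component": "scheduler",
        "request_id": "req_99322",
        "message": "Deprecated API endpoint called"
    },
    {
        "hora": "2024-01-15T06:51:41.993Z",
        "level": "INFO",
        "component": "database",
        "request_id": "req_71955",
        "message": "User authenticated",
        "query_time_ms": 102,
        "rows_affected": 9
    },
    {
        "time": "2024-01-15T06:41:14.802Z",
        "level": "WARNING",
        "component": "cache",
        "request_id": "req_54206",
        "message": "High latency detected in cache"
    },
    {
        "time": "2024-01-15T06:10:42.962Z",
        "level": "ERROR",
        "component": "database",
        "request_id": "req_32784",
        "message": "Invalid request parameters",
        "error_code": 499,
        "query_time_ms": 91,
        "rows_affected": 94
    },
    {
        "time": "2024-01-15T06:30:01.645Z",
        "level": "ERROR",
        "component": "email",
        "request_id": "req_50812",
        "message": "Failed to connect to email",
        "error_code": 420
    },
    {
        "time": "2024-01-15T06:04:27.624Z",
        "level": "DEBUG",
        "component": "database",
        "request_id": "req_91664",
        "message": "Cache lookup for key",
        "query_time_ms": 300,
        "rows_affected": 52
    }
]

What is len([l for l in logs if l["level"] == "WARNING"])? 2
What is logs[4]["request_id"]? "req_50812"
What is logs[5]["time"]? "2024-01-15T06:04:27.624Z"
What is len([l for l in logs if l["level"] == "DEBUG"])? 1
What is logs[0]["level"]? "WARNING"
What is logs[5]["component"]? "database"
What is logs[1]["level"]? "INFO"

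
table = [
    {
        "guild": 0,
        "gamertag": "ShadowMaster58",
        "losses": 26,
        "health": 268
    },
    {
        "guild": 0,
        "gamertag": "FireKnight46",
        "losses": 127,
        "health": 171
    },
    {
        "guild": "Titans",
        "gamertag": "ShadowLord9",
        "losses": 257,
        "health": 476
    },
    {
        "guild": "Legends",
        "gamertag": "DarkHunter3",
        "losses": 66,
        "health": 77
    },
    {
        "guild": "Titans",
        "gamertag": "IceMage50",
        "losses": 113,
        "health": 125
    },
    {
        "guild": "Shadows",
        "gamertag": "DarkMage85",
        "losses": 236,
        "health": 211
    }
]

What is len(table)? 6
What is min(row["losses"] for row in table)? 26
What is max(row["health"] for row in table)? 476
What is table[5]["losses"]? 236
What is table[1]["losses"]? 127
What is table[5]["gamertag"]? "DarkMage85"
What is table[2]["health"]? 476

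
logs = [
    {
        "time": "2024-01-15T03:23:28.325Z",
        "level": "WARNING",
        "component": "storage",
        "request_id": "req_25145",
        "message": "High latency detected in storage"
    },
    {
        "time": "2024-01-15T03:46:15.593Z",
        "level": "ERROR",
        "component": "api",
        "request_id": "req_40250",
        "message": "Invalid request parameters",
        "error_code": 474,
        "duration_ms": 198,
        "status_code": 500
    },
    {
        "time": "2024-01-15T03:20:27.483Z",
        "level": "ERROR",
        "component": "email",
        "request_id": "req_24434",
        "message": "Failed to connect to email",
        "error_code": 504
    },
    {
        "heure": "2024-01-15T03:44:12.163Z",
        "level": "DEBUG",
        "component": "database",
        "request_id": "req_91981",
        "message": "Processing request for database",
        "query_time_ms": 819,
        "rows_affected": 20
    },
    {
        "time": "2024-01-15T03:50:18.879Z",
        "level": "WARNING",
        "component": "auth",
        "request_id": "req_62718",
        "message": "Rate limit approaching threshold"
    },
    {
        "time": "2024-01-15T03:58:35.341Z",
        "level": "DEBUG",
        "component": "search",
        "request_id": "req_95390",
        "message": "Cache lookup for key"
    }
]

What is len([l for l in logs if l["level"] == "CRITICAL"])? 0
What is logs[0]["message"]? "High latency detected in storage"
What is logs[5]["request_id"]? "req_95390"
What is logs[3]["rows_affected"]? 20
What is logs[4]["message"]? "Rate limit approaching threshold"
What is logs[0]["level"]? "WARNING"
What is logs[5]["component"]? "search"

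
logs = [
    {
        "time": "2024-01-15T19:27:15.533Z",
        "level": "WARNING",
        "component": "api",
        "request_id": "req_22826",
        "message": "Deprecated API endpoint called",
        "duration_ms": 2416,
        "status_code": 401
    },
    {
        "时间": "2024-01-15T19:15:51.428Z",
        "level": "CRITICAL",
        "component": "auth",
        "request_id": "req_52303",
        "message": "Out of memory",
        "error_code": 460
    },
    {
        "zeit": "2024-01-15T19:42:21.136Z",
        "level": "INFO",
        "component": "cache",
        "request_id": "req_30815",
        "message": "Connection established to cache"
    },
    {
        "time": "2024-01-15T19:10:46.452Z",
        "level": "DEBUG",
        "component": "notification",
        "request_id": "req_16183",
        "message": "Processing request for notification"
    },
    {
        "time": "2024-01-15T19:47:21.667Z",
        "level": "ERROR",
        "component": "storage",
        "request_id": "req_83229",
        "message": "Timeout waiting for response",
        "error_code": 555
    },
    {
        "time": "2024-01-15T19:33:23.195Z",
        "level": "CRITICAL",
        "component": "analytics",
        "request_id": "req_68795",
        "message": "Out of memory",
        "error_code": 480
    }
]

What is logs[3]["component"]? "notification"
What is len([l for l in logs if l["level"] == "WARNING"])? 1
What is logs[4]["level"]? "ERROR"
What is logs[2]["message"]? "Connection established to cache"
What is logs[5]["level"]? "CRITICAL"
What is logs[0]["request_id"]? "req_22826"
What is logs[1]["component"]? "auth"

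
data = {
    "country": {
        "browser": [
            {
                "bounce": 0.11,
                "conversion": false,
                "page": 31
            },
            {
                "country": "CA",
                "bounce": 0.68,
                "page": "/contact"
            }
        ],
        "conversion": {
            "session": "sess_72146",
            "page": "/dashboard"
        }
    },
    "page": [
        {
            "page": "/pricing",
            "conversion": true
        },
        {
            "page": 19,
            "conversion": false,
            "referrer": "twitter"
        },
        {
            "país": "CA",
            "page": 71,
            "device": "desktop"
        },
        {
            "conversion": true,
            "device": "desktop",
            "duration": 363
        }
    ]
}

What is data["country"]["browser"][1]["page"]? "/contact"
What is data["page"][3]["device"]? "desktop"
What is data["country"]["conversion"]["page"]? "/dashboard"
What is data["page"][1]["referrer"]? "twitter"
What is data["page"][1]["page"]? 19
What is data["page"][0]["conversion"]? True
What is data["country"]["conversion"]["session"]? "sess_72146"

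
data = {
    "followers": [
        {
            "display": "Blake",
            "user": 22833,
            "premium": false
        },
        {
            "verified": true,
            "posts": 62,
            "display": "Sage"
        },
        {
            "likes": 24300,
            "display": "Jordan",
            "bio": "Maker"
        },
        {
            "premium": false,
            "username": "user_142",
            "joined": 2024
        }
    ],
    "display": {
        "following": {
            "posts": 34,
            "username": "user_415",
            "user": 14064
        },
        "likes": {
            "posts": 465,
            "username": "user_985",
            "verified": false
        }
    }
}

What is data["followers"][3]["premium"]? False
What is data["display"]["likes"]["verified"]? False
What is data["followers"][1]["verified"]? True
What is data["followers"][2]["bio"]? "Maker"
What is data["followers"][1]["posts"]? 62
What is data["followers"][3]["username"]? "user_142"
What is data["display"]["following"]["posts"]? 34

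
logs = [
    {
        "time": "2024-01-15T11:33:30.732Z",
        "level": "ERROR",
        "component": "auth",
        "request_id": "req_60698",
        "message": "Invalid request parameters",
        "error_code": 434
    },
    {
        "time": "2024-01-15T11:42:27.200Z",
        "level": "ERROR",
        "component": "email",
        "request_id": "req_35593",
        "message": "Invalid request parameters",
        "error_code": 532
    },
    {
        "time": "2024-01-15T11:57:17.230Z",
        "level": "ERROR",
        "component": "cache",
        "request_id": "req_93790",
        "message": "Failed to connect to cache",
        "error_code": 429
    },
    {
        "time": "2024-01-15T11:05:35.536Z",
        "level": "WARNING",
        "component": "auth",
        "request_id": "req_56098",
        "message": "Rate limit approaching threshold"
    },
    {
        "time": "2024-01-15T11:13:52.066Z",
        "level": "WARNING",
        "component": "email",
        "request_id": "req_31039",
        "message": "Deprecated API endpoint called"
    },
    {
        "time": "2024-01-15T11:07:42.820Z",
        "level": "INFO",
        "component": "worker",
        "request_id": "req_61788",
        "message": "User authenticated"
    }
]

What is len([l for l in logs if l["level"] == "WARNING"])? 2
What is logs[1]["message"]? "Invalid request parameters"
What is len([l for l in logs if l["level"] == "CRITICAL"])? 0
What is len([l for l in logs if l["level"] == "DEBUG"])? 0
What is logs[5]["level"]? "INFO"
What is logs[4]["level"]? "WARNING"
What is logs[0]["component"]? "auth"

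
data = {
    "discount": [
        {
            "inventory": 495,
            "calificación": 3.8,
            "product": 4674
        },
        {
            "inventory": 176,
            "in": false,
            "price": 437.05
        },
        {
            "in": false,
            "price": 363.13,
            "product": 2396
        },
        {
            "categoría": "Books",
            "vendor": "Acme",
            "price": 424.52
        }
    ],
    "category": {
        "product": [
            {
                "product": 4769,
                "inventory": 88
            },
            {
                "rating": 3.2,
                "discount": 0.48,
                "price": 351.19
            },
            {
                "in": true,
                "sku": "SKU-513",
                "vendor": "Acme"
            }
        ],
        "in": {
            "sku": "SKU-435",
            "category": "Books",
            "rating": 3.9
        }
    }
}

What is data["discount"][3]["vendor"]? "Acme"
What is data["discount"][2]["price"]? 363.13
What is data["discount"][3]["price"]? 424.52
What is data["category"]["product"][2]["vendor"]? "Acme"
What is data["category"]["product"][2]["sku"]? "SKU-513"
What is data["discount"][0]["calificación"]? 3.8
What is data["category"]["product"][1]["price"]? 351.19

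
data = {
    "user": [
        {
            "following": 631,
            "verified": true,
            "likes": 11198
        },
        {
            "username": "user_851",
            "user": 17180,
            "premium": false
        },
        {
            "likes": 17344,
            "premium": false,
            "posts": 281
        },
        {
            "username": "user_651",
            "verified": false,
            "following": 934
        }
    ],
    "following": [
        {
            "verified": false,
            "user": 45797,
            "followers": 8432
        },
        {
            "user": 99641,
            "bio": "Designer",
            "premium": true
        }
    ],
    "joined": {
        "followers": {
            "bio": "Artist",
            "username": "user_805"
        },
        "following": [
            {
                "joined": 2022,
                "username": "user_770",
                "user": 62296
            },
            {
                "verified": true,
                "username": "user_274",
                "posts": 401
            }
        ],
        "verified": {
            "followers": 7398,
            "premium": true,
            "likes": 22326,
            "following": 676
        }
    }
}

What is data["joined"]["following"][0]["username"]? "user_770"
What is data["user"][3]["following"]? 934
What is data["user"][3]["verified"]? False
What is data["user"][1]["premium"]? False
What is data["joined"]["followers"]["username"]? "user_805"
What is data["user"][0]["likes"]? 11198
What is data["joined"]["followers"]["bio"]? "Artist"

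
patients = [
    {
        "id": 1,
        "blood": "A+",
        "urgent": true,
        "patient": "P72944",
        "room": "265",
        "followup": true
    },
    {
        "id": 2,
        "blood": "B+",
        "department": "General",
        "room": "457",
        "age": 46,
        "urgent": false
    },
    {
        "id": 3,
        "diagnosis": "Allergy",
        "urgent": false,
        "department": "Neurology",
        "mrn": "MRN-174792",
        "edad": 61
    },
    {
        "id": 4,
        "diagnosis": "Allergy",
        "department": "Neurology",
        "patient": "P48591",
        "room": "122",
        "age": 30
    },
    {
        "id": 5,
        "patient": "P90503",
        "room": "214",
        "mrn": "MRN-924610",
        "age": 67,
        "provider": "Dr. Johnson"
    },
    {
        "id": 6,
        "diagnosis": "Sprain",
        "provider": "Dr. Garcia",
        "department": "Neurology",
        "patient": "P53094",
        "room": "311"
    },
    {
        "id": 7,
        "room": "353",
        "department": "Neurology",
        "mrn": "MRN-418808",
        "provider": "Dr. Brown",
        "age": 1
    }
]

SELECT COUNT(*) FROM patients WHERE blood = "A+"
1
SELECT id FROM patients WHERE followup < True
[]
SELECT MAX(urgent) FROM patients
True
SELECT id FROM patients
[1, 2, 3, 4, 5, 6, 7]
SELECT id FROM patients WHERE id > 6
[7]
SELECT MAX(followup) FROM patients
True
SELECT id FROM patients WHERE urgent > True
[]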